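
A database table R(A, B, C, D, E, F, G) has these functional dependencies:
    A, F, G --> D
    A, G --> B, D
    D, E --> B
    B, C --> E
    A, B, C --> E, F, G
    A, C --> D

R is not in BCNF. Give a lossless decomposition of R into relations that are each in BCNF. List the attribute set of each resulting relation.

Candidate keys of the original relation: {A, B, C}, {A, C, E}, {A, C, G}.
{A, B, C, D, E, F, G}: {A, F, G} determines {A, B, D, F, G} here but is not a superkey — split on A, F, G --> B, D, giving {A, B, D, F, G} and {A, C, E, F, G}.
{A, B, D, F, G}: {A, G} determines {A, B, D, G} here but is not a superkey — split on A, G --> B, D, giving {A, B, D, G} and {A, F, G}.
{A, B, D, G} is in BCNF.
{A, F, G} is in BCNF.
{A, C, E, F, G} is in BCNF.

{A, B, D, G}; {A, C, E, F, G}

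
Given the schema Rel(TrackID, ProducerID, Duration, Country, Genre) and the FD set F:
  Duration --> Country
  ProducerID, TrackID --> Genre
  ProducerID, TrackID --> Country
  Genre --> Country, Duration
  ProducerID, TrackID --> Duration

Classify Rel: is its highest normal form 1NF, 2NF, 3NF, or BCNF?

2NF

Candidate key: {ProducerID, TrackID}. Prime attributes: {ProducerID, TrackID}.
Duration --> Country: {Duration}⁺ = {Country, Duration}, which is not all of the attributes, so the left side is not a superkey — BCNF is violated.
Because {Country} is non-prime and the left side of Duration --> Country is not a superkey, the relation is not in 3NF.
No non-prime attribute depends on a proper subset of any candidate key, so 2NF holds.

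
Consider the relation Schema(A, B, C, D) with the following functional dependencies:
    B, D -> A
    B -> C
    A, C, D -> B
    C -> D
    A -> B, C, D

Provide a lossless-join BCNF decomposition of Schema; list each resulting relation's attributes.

{A, B, C}; {C, D}

Candidate keys of the original relation: {A}, {B}.
{A, B, C, D}: {C} determines {C, D} here but is not a superkey — split on C -> D, giving {C, D} and {A, B, C}.
{C, D} has no BCNF violation.
{A, B, C} has no BCNF violation.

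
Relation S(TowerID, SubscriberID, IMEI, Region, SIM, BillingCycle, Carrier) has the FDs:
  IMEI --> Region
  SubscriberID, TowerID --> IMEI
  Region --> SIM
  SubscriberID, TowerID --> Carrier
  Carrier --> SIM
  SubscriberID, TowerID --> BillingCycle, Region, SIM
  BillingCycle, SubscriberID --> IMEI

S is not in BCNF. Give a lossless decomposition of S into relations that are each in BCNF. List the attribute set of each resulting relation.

{BillingCycle, Carrier, SubscriberID, TowerID}; {BillingCycle, IMEI, SubscriberID}; {IMEI, Region}; {Region, SIM}

Candidate key of the original relation: {SubscriberID, TowerID}.
{BillingCycle, Carrier, IMEI, Region, SIM, SubscriberID, TowerID}: {IMEI} determines {IMEI, Region, SIM} here but is not a superkey — split on IMEI --> Region, SIM, giving {IMEI, Region, SIM} and {BillingCycle, Carrier, IMEI, SubscriberID, TowerID}.
{IMEI, Region, SIM}: {Region} determines {Region, SIM} here but is not a superkey — split on Region --> SIM, giving {Region, SIM} and {IMEI, Region}.
{Region, SIM} is in BCNF.
{IMEI, Region} is in BCNF.
{BillingCycle, Carrier, IMEI, SubscriberID, TowerID}: {BillingCycle, SubscriberID} determines {BillingCycle, IMEI, SubscriberID} here but is not a superkey — split on BillingCycle, SubscriberID --> IMEI, giving {BillingCycle, IMEI, SubscriberID} and {BillingCycle, Carrier, SubscriberID, TowerID}.
{BillingCycle, IMEI, SubscriberID} is in BCNF.
{BillingCycle, Carrier, SubscriberID, TowerID} is in BCNF.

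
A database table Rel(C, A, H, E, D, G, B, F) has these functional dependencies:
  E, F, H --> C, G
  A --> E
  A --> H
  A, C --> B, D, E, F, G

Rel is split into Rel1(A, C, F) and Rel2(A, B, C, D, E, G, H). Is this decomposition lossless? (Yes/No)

Yes

Common attributes: {A, C}; their closure is {A, B, C, D, E, F, G, H}.
Rel1 is contained in that closure, so Rel1 ∩ Rel2 --> Rel1 holds and the join is lossless.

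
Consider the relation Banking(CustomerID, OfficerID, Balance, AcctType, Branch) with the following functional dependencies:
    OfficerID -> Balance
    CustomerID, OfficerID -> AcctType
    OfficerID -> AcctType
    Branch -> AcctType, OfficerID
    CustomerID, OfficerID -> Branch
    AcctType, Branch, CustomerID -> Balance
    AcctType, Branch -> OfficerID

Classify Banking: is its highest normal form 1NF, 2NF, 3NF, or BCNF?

1NF

Candidate keys: {Branch, CustomerID}, {CustomerID, OfficerID}. Prime attributes: {Branch, CustomerID, OfficerID}.
OfficerID -> Balance breaks BCNF: {OfficerID}⁺ = {AcctType, Balance, OfficerID}, so {OfficerID} is not a superkey.
OfficerID -> Balance determines the non-prime attribute {Balance} from a non-superkey — 3NF is violated.
{Branch} is a proper subset of the key {Branch, CustomerID}, and {Branch}⁺ contains the non-prime attributes {AcctType, Balance} — a partial dependency, so 2NF is violated.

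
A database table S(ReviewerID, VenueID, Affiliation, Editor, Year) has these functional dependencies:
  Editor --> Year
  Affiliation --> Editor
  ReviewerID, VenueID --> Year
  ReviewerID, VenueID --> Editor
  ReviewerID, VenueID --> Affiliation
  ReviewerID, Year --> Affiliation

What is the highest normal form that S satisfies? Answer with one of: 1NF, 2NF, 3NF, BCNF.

Candidate key: {ReviewerID, VenueID}. Prime attributes: {ReviewerID, VenueID}.
Editor --> Year: {Editor}⁺ = {Editor, Year}, which is not all of the attributes, so the left side is not a superkey — BCNF is violated.
Because {Year} is non-prime and the left side of Editor --> Year is not a superkey, the relation is not in 3NF.
No non-prime attribute depends on a proper subset of any candidate key, so 2NF holds.

2NF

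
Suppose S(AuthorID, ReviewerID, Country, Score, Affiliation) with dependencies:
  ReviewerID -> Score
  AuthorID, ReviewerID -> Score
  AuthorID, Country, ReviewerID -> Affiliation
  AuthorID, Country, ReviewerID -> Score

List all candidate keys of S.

{AuthorID, Country, ReviewerID}

No FD produces {AuthorID, Country, ReviewerID}, so they must be in every candidate key.
{AuthorID, Country, ReviewerID} is a candidate key since {AuthorID, Country, ReviewerID}⁺ = {Affiliation, AuthorID, Country, ReviewerID, Score} covers every attribute.
No other minimal set has full closure, so this is the only candidate key.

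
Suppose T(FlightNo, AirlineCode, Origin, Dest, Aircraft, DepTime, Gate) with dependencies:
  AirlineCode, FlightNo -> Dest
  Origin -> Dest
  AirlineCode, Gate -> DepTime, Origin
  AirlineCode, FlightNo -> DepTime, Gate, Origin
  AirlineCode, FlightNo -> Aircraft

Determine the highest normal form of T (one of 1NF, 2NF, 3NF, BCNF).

2NF

Candidate key: {AirlineCode, FlightNo}. Prime attributes: {AirlineCode, FlightNo}.
Origin -> Dest breaks BCNF: {Origin}⁺ = {Dest, Origin}, so {Origin} is not a superkey.
Origin -> Dest determines the non-prime attribute {Dest} from a non-superkey — 3NF is violated.
No proper subset of a key has a non-prime attribute in its closure, so there is no partial dependency; 2NF holds.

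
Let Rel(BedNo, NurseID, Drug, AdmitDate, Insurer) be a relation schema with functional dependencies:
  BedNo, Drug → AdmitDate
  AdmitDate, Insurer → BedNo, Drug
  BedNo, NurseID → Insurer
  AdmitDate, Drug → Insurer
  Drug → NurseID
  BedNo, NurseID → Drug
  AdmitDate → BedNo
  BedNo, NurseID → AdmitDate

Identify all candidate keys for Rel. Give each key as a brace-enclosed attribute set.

{AdmitDate, Drug}, {AdmitDate, Insurer}, {AdmitDate, NurseID}, {BedNo, Drug}, {BedNo, NurseID}

Closure of {AdmitDate, Drug} is {AdmitDate, BedNo, Drug, Insurer, NurseID}, the whole schema; {AdmitDate, Drug} is a candidate key.
Closure of {AdmitDate, Insurer} is {AdmitDate, BedNo, Drug, Insurer, NurseID}, the whole schema; {AdmitDate, Insurer} is a candidate key.
Closure of {AdmitDate, NurseID} is {AdmitDate, BedNo, Drug, Insurer, NurseID}, the whole schema; {AdmitDate, NurseID} is a candidate key.
Closure of {BedNo, Drug} is {AdmitDate, BedNo, Drug, Insurer, NurseID}, the whole schema; {BedNo, Drug} is a candidate key.
Closure of {BedNo, NurseID} is {AdmitDate, BedNo, Drug, Insurer, NurseID}, the whole schema; {BedNo, NurseID} is a candidate key.
No proper subset of any of these is a key, and no other minimal superkey exists.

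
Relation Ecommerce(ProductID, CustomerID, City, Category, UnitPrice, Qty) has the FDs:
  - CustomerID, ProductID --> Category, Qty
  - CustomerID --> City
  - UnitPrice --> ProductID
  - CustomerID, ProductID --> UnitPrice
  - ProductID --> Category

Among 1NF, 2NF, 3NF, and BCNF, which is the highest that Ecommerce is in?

Candidate keys: {CustomerID, ProductID}, {CustomerID, UnitPrice}. Prime attributes: {CustomerID, ProductID, UnitPrice}.
For CustomerID --> City we have {CustomerID}⁺ = {City, CustomerID}; {CustomerID} is not a superkey, so BCNF fails.
Because {City} is non-prime and the left side of CustomerID --> City is not a superkey, the relation is not in 3NF.
The proper key subset {CustomerID} of {CustomerID, ProductID} determines non-prime {City}, so the relation is not even in 2NF.

1NF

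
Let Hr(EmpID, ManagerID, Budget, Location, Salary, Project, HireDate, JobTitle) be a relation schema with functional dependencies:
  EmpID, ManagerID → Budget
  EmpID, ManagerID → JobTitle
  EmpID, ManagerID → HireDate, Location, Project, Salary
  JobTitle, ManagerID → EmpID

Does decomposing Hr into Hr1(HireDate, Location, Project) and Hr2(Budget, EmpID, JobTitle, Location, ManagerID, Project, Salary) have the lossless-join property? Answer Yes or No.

No

Common attributes: {Location, Project}; their closure is {Location, Project}.
Neither Hr1 nor Hr2 is contained in that closure, so the decomposition is lossy.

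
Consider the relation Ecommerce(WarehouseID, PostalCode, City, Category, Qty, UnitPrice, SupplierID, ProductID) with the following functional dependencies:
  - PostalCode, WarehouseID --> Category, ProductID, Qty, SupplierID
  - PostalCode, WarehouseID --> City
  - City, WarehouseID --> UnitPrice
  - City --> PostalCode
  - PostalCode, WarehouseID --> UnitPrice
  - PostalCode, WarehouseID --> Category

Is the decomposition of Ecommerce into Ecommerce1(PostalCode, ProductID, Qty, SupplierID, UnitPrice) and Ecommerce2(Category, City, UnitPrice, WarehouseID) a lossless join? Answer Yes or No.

No

Ecommerce1 ∩ Ecommerce2 = {UnitPrice}; its closure under F is {UnitPrice}.
The closure covers neither Ecommerce1 nor Ecommerce2 entirely; the join is not lossless.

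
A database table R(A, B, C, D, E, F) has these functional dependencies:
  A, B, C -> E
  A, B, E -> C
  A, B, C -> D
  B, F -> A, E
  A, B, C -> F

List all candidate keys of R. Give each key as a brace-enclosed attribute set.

No FD produces {B}, so it must be in every candidate key.
{B, F} is a candidate key since {B, F}⁺ = {A, B, C, D, E, F} covers every attribute.
{A, B, C} is a candidate key since {A, B, C}⁺ = {A, B, C, D, E, F} covers every attribute.
{A, B, E} is a candidate key since {A, B, E}⁺ = {A, B, C, D, E, F} covers every attribute.
Any other superkey properly contains one of these, so there are no further candidate keys.

{A, B, C}, {A, B, E}, {B, F}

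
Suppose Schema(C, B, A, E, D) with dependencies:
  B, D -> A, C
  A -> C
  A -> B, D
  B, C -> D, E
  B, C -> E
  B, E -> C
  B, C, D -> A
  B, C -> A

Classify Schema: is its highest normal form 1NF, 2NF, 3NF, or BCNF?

Candidate keys: {A}, {B, C}, {B, D}, {B, E}. Prime attributes: {A, B, C, D, E}.
The left-hand side of every FD is a superkey, so BCNF is satisfied.

BCNF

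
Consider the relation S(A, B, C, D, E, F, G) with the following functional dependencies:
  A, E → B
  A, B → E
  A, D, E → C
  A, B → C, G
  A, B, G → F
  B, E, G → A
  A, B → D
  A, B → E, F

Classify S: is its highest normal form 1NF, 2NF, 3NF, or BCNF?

BCNF

Candidate keys: {A, B}, {A, E}, {B, E, G}. Prime attributes: {A, B, E, G}.
The left-hand side of every FD is a superkey, so BCNF is satisfied.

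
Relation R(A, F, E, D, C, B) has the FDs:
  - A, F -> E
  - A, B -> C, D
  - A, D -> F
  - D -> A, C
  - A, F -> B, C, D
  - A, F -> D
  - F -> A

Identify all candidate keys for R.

{A, B}, {D}, {F}

{D} is a candidate key since {D}⁺ = {A, B, C, D, E, F} covers every attribute.
{F} is a candidate key since {F}⁺ = {A, B, C, D, E, F} covers every attribute.
{A, B} is a candidate key since {A, B}⁺ = {A, B, C, D, E, F} covers every attribute.
Any other superkey properly contains one of these, so there are no further candidate keys.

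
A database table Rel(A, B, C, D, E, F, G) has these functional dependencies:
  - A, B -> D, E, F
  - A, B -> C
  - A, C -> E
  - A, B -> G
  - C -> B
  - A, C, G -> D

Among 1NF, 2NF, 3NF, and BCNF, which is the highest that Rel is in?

Candidate keys: {A, B}, {A, C}. Prime attributes: {A, B, C}.
For C -> B we have {C}⁺ = {B, C}; {C} is not a superkey, so BCNF fails.
Since {B} ⊆ prime attributes and every other non-superkey FD also has a prime right side, the schema is in 3NF.

3NF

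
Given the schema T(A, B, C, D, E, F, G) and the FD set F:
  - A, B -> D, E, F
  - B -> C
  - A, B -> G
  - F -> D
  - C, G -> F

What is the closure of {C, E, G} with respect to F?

{C, D, E, F, G}

Start with {C, E, G}.
C, G -> F applies; add {F} → now {C, E, F, G}.
F -> D applies; add {D} → now {C, D, E, F, G}.
No further FD applies.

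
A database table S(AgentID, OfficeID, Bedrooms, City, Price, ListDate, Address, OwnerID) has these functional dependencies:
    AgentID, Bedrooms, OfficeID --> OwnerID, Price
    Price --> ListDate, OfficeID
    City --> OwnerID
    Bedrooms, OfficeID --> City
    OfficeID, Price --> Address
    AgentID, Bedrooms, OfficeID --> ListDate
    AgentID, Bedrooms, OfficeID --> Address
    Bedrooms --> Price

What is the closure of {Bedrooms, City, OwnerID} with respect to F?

{Address, Bedrooms, City, ListDate, OfficeID, OwnerID, Price}

Start with {Bedrooms, City, OwnerID}.
Bedrooms --> Price applies; add {Price} → now {Bedrooms, City, OwnerID, Price}.
Price --> ListDate, OfficeID applies; add {ListDate, OfficeID} → now {Bedrooms, City, ListDate, OfficeID, OwnerID, Price}.
OfficeID, Price --> Address applies; add {Address} → now {Address, Bedrooms, City, ListDate, OfficeID, OwnerID, Price}.
No further FD applies.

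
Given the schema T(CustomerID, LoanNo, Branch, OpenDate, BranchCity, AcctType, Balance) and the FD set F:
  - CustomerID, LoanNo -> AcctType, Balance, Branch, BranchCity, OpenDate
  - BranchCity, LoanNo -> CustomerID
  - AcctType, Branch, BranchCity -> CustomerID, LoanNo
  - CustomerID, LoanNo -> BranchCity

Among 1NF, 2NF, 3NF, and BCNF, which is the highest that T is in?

BCNF

Candidate keys: {AcctType, Branch, BranchCity}, {BranchCity, LoanNo}, {CustomerID, LoanNo}. Prime attributes: {AcctType, Branch, BranchCity, CustomerID, LoanNo}.
Each dependency's left side is a superkey — BCNF holds.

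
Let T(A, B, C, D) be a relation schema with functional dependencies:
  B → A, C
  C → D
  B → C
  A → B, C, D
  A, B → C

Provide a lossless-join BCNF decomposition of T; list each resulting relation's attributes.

Candidate keys of the original relation: {A}, {B}.
Within {A, B, C, D}: {C}⁺ ∩ {A, B, C, D} = {C, D}, not the whole set, so C → D violates BCNF; decompose into {C, D} and {A, B, C}.
{C, D} is in BCNF.
{A, B, C} is in BCNF.

{A, B, C}; {C, D}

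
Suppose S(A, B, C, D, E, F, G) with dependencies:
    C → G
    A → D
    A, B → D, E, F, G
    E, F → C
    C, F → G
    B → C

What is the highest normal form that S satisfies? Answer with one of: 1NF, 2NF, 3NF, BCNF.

Candidate key: {A, B}. Prime attributes: {A, B}.
C → G breaks BCNF: {C}⁺ = {C, G}, so {C} is not a superkey.
Because {G} is non-prime and the left side of C → G is not a superkey, the relation is not in 3NF.
Since {A} ⊂ {A, B} and {A}⁺ ⊇ {D} with {D} non-prime, there is a partial dependency; 2NF fails.

1NF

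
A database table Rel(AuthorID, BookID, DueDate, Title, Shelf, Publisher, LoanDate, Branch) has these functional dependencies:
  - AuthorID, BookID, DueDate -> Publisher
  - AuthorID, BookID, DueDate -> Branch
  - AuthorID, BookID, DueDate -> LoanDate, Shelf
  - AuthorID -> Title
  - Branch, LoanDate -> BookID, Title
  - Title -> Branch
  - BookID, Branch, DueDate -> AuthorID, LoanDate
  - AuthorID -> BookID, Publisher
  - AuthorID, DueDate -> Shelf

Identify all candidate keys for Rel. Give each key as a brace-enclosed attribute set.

{AuthorID, DueDate}, {BookID, Branch, DueDate}, {BookID, DueDate, Title}, {Branch, DueDate, LoanDate}, {DueDate, LoanDate, Title}

{DueDate} never appears on the right of any FD, so every key must include it.
{AuthorID, DueDate} is a candidate key since {AuthorID, DueDate}⁺ = {AuthorID, BookID, Branch, DueDate, LoanDate, Publisher, Shelf, Title} covers every attribute.
{BookID, Branch, DueDate} is a candidate key since {BookID, Branch, DueDate}⁺ = {AuthorID, BookID, Branch, DueDate, LoanDate, Publisher, Shelf, Title} covers every attribute.
{BookID, DueDate, Title} is a candidate key since {BookID, DueDate, Title}⁺ = {AuthorID, BookID, Branch, DueDate, LoanDate, Publisher, Shelf, Title} covers every attribute.
{Branch, DueDate, LoanDate} is a candidate key since {Branch, DueDate, LoanDate}⁺ = {AuthorID, BookID, Branch, DueDate, LoanDate, Publisher, Shelf, Title} covers every attribute.
{DueDate, LoanDate, Title} is a candidate key since {DueDate, LoanDate, Title}⁺ = {AuthorID, BookID, Branch, DueDate, LoanDate, Publisher, Shelf, Title} covers every attribute.
No proper subset of any of these is a key, and no other minimal superkey exists.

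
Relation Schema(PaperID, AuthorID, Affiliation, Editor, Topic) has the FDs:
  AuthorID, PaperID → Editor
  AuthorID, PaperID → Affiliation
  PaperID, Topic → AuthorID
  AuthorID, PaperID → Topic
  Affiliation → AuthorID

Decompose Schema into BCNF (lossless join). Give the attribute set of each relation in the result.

Candidate keys of the original relation: {Affiliation, PaperID}, {AuthorID, PaperID}, {PaperID, Topic}.
In {Affiliation, AuthorID, Editor, PaperID, Topic}, {Affiliation} is not a superkey ({Affiliation}⁺ restricted to this set is {Affiliation, AuthorID}), so split on Affiliation → AuthorID into {Affiliation, AuthorID} and {Affiliation, Editor, PaperID, Topic}.
{Affiliation, AuthorID} is in BCNF.
{Affiliation, Editor, PaperID, Topic} is in BCNF.

{Affiliation, AuthorID}; {Affiliation, Editor, PaperID, Topic}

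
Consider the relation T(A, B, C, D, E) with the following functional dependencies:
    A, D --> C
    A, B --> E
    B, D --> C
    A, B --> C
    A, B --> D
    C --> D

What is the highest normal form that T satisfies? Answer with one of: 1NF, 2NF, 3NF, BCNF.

Candidate key: {A, B}. Prime attributes: {A, B}.
For A, D --> C we have {A, D}⁺ = {A, C, D}; {A, D} is not a superkey, so BCNF fails.
A, D --> C has non-prime {C} on the right and a non-superkey on the left, so 3NF fails.
No proper subset of a key has a non-prime attribute in its closure, so there is no partial dependency; 2NF holds.

2NF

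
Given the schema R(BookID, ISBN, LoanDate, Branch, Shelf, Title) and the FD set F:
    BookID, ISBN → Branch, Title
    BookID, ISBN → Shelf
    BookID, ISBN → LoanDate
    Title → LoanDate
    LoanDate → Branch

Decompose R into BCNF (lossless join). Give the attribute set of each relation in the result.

Candidate key of the original relation: {BookID, ISBN}.
Within {BookID, Branch, ISBN, LoanDate, Shelf, Title}: {Title}⁺ ∩ {BookID, Branch, ISBN, LoanDate, Shelf, Title} = {Branch, LoanDate, Title}, not the whole set, so Title → Branch, LoanDate violates BCNF; decompose into {Branch, LoanDate, Title} and {BookID, ISBN, Shelf, Title}.
Within {Branch, LoanDate, Title}: {LoanDate}⁺ ∩ {Branch, LoanDate, Title} = {Branch, LoanDate}, not the whole set, so LoanDate → Branch violates BCNF; decompose into {Branch, LoanDate} and {LoanDate, Title}.
{Branch, LoanDate}: every determinant is a superkey — BCNF.
{LoanDate, Title}: every determinant is a superkey — BCNF.
{BookID, ISBN, Shelf, Title}: every determinant is a superkey — BCNF.

{BookID, ISBN, Shelf, Title}; {Branch, LoanDate}; {LoanDate, Title}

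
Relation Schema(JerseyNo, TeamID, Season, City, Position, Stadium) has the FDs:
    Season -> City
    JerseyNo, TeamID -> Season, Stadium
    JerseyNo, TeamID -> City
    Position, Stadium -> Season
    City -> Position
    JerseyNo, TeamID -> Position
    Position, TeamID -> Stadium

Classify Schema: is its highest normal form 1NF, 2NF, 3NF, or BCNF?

Candidate key: {JerseyNo, TeamID}. Prime attributes: {JerseyNo, TeamID}.
For Season -> City we have {Season}⁺ = {City, Position, Season}; {Season} is not a superkey, so BCNF fails.
Season -> City determines the non-prime attribute {City} from a non-superkey — 3NF is violated.
No non-prime attribute depends on a proper subset of any candidate key, so 2NF holds.

2NF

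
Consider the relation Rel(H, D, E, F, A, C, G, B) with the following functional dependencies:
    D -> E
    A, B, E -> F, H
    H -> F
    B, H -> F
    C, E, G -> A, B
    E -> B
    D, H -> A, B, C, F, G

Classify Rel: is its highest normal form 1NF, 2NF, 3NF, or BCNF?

1NF

Candidate keys: {A, D}, {C, D, G}, {D, H}. Prime attributes: {A, C, D, G, H}.
D -> E: {D}⁺ = {B, D, E}, which is not all of the attributes, so the left side is not a superkey — BCNF is violated.
D -> E has non-prime {E} on the right and a non-superkey on the left, so 3NF fails.
Since {D} ⊂ {A, D} and {D}⁺ ⊇ {B, E} with {B, E} non-prime, there is a partial dependency; 2NF fails.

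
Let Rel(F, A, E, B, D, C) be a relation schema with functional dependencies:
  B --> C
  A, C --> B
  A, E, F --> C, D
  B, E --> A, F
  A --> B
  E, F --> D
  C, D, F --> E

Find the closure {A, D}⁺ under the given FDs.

Start with {A, D}.
A --> B applies; add {B} → now {A, B, D}.
B --> C applies; add {C} → now {A, B, C, D}.
No further FD applies.

{A, B, C, D}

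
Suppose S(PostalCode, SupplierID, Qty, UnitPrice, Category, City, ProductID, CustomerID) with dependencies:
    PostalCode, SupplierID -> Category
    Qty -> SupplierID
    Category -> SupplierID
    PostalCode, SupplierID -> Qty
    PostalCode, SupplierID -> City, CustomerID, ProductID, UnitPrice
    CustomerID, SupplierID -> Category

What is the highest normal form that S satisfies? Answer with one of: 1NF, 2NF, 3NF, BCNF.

3NF

Candidate keys: {Category, PostalCode}, {PostalCode, Qty}, {PostalCode, SupplierID}. Prime attributes: {Category, PostalCode, Qty, SupplierID}.
Qty -> SupplierID: {Qty}⁺ = {Qty, SupplierID}, which is not all of the attributes, so the left side is not a superkey — BCNF is violated.
Its right-hand attributes {SupplierID} are all prime, as are those of every other non-superkey FD — the relation is in 3NF.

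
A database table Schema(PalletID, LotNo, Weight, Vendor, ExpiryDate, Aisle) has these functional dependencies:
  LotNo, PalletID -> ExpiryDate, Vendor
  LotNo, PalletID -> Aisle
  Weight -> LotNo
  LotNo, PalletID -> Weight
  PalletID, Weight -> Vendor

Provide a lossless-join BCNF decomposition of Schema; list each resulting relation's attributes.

Candidate keys of the original relation: {LotNo, PalletID}, {PalletID, Weight}.
Within {Aisle, ExpiryDate, LotNo, PalletID, Vendor, Weight}: {Weight}⁺ ∩ {Aisle, ExpiryDate, LotNo, PalletID, Vendor, Weight} = {LotNo, Weight}, not the whole set, so Weight -> LotNo violates BCNF; decompose into {LotNo, Weight} and {Aisle, ExpiryDate, PalletID, Vendor, Weight}.
{LotNo, Weight} has no BCNF violation.
{Aisle, ExpiryDate, PalletID, Vendor, Weight} has no BCNF violation.

{Aisle, ExpiryDate, PalletID, Vendor, Weight}; {LotNo, Weight}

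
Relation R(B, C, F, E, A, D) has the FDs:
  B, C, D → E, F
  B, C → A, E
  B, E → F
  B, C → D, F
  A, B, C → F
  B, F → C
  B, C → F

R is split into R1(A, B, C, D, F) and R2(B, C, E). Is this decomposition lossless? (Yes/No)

R1 ∩ R2 = {B, C}; its closure under F is {A, B, C, D, E, F}.
This includes all of R1, so the common attributes are a superkey of R1 — the join is lossless.

Yes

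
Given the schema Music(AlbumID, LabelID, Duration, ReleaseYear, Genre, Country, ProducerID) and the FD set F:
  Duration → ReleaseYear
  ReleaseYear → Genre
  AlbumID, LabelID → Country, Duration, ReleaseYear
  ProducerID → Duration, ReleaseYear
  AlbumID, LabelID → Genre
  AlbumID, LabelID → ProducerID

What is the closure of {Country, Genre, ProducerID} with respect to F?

{Country, Duration, Genre, ProducerID, ReleaseYear}

Start with {Country, Genre, ProducerID}.
ProducerID → Duration, ReleaseYear applies; add {Duration, ReleaseYear} → now {Country, Duration, Genre, ProducerID, ReleaseYear}.
No further FD applies.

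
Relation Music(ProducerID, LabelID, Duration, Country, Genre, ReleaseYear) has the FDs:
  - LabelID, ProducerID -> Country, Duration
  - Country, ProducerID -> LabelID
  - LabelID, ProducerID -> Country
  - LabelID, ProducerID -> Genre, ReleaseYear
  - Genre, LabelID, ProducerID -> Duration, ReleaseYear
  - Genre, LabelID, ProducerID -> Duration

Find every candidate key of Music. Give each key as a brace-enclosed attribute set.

{Country, ProducerID}, {LabelID, ProducerID}

No FD produces {ProducerID}, so it must be in every candidate key.
Closure of {Country, ProducerID} is {Country, Duration, Genre, LabelID, ProducerID, ReleaseYear}, the whole schema; {Country, ProducerID} is a candidate key.
Closure of {LabelID, ProducerID} is {Country, Duration, Genre, LabelID, ProducerID, ReleaseYear}, the whole schema; {LabelID, ProducerID} is a candidate key.
Any other superkey properly contains one of these, so there are no further candidate keys.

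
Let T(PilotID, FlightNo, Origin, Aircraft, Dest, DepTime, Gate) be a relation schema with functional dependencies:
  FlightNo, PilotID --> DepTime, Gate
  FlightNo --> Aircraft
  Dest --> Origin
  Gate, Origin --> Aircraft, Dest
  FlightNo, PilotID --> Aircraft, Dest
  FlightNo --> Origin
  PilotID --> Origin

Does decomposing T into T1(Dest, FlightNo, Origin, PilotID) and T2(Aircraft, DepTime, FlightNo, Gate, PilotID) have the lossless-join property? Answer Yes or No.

Common attributes: {FlightNo, PilotID}; their closure is {Aircraft, DepTime, Dest, FlightNo, Gate, Origin, PilotID}.
T1 is contained in that closure, so T1 ∩ T2 --> T1 holds and the join is lossless.

Yes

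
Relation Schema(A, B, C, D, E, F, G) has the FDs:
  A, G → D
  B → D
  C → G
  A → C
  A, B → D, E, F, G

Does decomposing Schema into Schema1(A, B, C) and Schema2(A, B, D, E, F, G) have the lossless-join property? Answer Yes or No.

Schema1 ∩ Schema2 = {A, B}; its closure under F is {A, B, C, D, E, F, G}.
Since Schema1 ⊆ {A, B, C, D, E, F, G}, the intersection is a superkey of Schema1; the decomposition is lossless.

Yes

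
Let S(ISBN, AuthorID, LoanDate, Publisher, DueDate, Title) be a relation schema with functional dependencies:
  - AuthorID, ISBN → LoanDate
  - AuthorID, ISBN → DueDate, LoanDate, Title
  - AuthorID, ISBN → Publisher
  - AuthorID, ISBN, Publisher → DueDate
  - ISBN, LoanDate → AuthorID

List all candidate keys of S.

Attributes never on any right-hand side: {ISBN} — every candidate key must contain it.
{AuthorID, ISBN}⁺ = {AuthorID, DueDate, ISBN, LoanDate, Publisher, Title}, which is every attribute, so {AuthorID, ISBN} is a candidate key.
{ISBN, LoanDate}⁺ = {AuthorID, DueDate, ISBN, LoanDate, Publisher, Title}, which is every attribute, so {ISBN, LoanDate} is a candidate key.
Any other superkey properly contains one of these, so there are no further candidate keys.

{AuthorID, ISBN}, {ISBN, LoanDate}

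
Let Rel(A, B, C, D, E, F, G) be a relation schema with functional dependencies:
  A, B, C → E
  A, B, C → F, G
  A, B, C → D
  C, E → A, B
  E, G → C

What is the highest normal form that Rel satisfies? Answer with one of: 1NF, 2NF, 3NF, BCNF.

BCNF

Candidate keys: {A, B, C}, {C, E}, {E, G}. Prime attributes: {A, B, C, E, G}.
Each dependency's left side is a superkey — BCNF holds.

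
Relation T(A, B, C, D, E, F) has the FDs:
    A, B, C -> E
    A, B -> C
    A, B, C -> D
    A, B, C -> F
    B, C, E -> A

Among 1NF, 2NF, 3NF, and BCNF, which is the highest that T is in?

Candidate keys: {A, B}, {B, C, E}. Prime attributes: {A, B, C, E}.
Each dependency's left side is a superkey — BCNF holds.

BCNF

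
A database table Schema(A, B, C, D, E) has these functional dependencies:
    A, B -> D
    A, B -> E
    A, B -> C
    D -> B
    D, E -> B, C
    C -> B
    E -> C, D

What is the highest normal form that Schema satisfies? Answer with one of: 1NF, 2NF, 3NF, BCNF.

3NF

Candidate keys: {A, B}, {A, C}, {A, D}, {A, E}. Prime attributes: {A, B, C, D, E}.
D -> B breaks BCNF: {D}⁺ = {B, D}, so {D} is not a superkey.
Its right-hand attributes {B} are all prime, as are those of every other non-superkey FD — the relation is in 3NF.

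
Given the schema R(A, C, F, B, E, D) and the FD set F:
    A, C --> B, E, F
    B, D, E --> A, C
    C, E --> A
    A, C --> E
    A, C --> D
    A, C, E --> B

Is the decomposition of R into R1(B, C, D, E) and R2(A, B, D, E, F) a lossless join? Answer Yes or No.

The shared attributes are {B, D, E} and {B, D, E}⁺ = {A, B, C, D, E, F}.
R1 is contained in that closure, so R1 ∩ R2 --> R1 holds and the join is lossless.

Yes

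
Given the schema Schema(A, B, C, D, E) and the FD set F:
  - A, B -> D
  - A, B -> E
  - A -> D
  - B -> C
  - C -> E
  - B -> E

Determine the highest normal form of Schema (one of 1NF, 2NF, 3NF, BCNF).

1NF

Candidate key: {A, B}. Prime attributes: {A, B}.
A -> D: {A}⁺ = {A, D}, which is not all of the attributes, so the left side is not a superkey — BCNF is violated.
Because {D} is non-prime and the left side of A -> D is not a superkey, the relation is not in 3NF.
Since {A} ⊂ {A, B} and {A}⁺ ⊇ {D} with {D} non-prime, there is a partial dependency; 2NF fails.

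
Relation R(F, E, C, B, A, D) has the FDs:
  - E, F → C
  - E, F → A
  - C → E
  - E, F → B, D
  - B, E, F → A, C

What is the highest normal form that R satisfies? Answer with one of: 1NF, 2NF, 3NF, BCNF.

3NF

Candidate keys: {C, F}, {E, F}. Prime attributes: {C, E, F}.
C → E breaks BCNF: {C}⁺ = {C, E}, so {C} is not a superkey.
Since {E} ⊆ prime attributes and every other non-superkey FD also has a prime right side, the schema is in 3NF.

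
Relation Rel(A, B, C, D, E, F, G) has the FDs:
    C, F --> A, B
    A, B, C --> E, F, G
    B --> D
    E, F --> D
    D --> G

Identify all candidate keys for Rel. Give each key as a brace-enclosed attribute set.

{A, B, C}, {C, F}

{C} never appears on the right of any FD, so every key must include it.
Closure of {C, F} is {A, B, C, D, E, F, G}, the whole schema; {C, F} is a candidate key.
Closure of {A, B, C} is {A, B, C, D, E, F, G}, the whole schema; {A, B, C} is a candidate key.
No proper subset of any of these is a key, and no other minimal superkey exists.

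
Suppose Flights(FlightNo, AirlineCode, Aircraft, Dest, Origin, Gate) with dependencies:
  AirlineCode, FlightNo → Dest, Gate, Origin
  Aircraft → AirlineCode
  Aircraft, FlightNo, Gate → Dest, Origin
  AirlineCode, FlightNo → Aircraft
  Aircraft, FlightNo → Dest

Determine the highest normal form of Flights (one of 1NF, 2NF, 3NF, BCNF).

3NF

Candidate keys: {Aircraft, FlightNo}, {AirlineCode, FlightNo}. Prime attributes: {Aircraft, AirlineCode, FlightNo}.
Aircraft → AirlineCode: {Aircraft}⁺ = {Aircraft, AirlineCode}, which is not all of the attributes, so the left side is not a superkey — BCNF is violated.
But every attribute on its right side ({AirlineCode}) is prime, and the same holds for every other non-superkey FD, so 3NF still holds.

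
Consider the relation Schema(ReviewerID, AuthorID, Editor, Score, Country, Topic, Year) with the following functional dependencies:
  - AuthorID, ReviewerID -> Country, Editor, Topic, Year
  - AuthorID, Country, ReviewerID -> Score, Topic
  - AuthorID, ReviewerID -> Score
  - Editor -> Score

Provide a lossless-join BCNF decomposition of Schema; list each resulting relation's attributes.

Candidate key of the original relation: {AuthorID, ReviewerID}.
Within {AuthorID, Country, Editor, ReviewerID, Score, Topic, Year}: {Editor}⁺ ∩ {AuthorID, Country, Editor, ReviewerID, Score, Topic, Year} = {Editor, Score}, not the whole set, so Editor -> Score violates BCNF; decompose into {Editor, Score} and {AuthorID, Country, Editor, ReviewerID, Topic, Year}.
{Editor, Score} has no BCNF violation.
{AuthorID, Country, Editor, ReviewerID, Topic, Year} has no BCNF violation.

{AuthorID, Country, Editor, ReviewerID, Topic, Year}; {Editor, Score}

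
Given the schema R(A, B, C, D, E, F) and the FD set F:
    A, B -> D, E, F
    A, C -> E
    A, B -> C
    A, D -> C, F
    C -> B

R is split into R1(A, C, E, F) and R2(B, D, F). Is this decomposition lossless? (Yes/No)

No

The shared attributes are {F} and {F}⁺ = {F}.
Neither R1 nor R2 is contained in that closure, so the decomposition is lossy.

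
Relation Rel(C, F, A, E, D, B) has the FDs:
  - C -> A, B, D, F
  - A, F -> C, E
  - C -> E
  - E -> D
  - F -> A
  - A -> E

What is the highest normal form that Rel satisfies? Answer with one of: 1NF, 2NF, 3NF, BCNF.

2NF

Candidate keys: {C}, {F}. Prime attributes: {C, F}.
E -> D breaks BCNF: {E}⁺ = {D, E}, so {E} is not a superkey.
E -> D has non-prime {D} on the right and a non-superkey on the left, so 3NF fails.
All keys have size 1, which rules out partial dependencies — 2NF is satisfied.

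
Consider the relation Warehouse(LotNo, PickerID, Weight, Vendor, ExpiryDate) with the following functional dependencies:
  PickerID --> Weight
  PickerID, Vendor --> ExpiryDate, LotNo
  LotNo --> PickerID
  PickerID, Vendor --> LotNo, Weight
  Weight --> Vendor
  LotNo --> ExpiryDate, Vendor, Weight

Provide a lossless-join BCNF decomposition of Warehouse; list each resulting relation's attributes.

{ExpiryDate, LotNo, PickerID, Weight}; {Vendor, Weight}

Candidate keys of the original relation: {LotNo}, {PickerID}.
{ExpiryDate, LotNo, PickerID, Vendor, Weight}: {Weight} determines {Vendor, Weight} here but is not a superkey — split on Weight --> Vendor, giving {Vendor, Weight} and {ExpiryDate, LotNo, PickerID, Weight}.
{Vendor, Weight} has no BCNF violation.
{ExpiryDate, LotNo, PickerID, Weight} has no BCNF violation.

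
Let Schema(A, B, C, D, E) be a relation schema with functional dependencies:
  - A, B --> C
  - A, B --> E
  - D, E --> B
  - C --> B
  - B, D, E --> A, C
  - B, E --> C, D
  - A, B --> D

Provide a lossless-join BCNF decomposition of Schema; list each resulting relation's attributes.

Candidate keys of the original relation: {A, B}, {A, C}, {B, E}, {C, E}, {D, E}.
{A, B, C, D, E}: {C} determines {B, C} here but is not a superkey — split on C --> B, giving {B, C} and {A, C, D, E}.
{B, C}: every determinant is a superkey — BCNF.
{A, C, D, E}: every determinant is a superkey — BCNF.

{A, C, D, E}; {B, C}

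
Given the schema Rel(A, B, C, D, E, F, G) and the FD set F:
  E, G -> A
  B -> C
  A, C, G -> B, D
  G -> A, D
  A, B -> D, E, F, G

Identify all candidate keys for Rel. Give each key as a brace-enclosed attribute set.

{A, B} is a candidate key since {A, B}⁺ = {A, B, C, D, E, F, G} covers every attribute.
{B, G} is a candidate key since {B, G}⁺ = {A, B, C, D, E, F, G} covers every attribute.
{C, G} is a candidate key since {C, G}⁺ = {A, B, C, D, E, F, G} covers every attribute.
No proper subset of any of these is a key, and no other minimal superkey exists.

{A, B}, {B, G}, {C, G}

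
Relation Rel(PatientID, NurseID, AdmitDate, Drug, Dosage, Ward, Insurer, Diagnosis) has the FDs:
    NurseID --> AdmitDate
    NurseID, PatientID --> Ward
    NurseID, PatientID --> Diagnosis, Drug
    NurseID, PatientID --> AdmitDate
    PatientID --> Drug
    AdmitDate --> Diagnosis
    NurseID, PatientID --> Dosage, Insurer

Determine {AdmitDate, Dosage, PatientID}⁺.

Start with {AdmitDate, Dosage, PatientID}.
PatientID --> Drug applies; add {Drug} → now {AdmitDate, Dosage, Drug, PatientID}.
AdmitDate --> Diagnosis applies; add {Diagnosis} → now {AdmitDate, Diagnosis, Dosage, Drug, PatientID}.
No further FD applies.

{AdmitDate, Diagnosis, Dosage, Drug, PatientID}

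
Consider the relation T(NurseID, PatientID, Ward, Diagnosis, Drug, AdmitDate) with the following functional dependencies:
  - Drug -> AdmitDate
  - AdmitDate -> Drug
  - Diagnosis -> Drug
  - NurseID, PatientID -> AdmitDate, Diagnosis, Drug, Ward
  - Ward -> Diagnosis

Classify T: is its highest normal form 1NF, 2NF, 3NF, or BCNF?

2NF

Candidate key: {NurseID, PatientID}. Prime attributes: {NurseID, PatientID}.
Drug -> AdmitDate: {Drug}⁺ = {AdmitDate, Drug}, which is not all of the attributes, so the left side is not a superkey — BCNF is violated.
Because {AdmitDate} is non-prime and the left side of Drug -> AdmitDate is not a superkey, the relation is not in 3NF.
Checking every proper subset of each key, none determines a non-prime attribute — 2NF is satisfied.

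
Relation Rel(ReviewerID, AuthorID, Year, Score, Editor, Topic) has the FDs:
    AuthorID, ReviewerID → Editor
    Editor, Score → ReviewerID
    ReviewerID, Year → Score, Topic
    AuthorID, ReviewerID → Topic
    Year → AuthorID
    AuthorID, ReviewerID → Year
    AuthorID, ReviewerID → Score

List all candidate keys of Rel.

Closure of {AuthorID, ReviewerID} is {AuthorID, Editor, ReviewerID, Score, Topic, Year}, the whole schema; {AuthorID, ReviewerID} is a candidate key.
Closure of {ReviewerID, Year} is {AuthorID, Editor, ReviewerID, Score, Topic, Year}, the whole schema; {ReviewerID, Year} is a candidate key.
Closure of {AuthorID, Editor, Score} is {AuthorID, Editor, ReviewerID, Score, Topic, Year}, the whole schema; {AuthorID, Editor, Score} is a candidate key.
Closure of {Editor, Score, Year} is {AuthorID, Editor, ReviewerID, Score, Topic, Year}, the whole schema; {Editor, Score, Year} is a candidate key.
Any other superkey properly contains one of these, so there are no further candidate keys.

{AuthorID, Editor, Score}, {AuthorID, ReviewerID}, {Editor, Score, Year}, {ReviewerID, Year}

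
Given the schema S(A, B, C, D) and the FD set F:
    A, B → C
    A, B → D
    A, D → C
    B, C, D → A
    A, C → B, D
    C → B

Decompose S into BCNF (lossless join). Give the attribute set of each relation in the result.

{A, C, D}; {B, C}

Candidate keys of the original relation: {A, B}, {A, C}, {A, D}, {C, D}.
Within {A, B, C, D}: {C}⁺ ∩ {A, B, C, D} = {B, C}, not the whole set, so C → B violates BCNF; decompose into {B, C} and {A, C, D}.
{B, C} is in BCNF.
{A, C, D} is in BCNF.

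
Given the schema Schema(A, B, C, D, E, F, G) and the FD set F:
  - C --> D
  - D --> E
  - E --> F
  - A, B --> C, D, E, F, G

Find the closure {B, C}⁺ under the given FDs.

{B, C, D, E, F}

Start with {B, C}.
C --> D applies; add {D} → now {B, C, D}.
D --> E applies; add {E} → now {B, C, D, E}.
E --> F applies; add {F} → now {B, C, D, E, F}.
No further FD applies.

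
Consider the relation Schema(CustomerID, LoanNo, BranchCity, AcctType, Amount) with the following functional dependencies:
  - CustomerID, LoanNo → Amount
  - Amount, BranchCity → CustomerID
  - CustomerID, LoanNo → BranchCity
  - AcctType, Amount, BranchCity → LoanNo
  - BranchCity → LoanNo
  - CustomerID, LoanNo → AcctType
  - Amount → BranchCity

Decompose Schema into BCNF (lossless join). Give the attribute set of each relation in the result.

Candidate keys of the original relation: {Amount}, {BranchCity, CustomerID}, {CustomerID, LoanNo}.
Within {AcctType, Amount, BranchCity, CustomerID, LoanNo}: {BranchCity}⁺ ∩ {AcctType, Amount, BranchCity, CustomerID, LoanNo} = {BranchCity, LoanNo}, not the whole set, so BranchCity → LoanNo violates BCNF; decompose into {BranchCity, LoanNo} and {AcctType, Amount, BranchCity, CustomerID}.
{BranchCity, LoanNo} is in BCNF.
{AcctType, Amount, BranchCity, CustomerID} is in BCNF.

{AcctType, Amount, BranchCity, CustomerID}; {BranchCity, LoanNo}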